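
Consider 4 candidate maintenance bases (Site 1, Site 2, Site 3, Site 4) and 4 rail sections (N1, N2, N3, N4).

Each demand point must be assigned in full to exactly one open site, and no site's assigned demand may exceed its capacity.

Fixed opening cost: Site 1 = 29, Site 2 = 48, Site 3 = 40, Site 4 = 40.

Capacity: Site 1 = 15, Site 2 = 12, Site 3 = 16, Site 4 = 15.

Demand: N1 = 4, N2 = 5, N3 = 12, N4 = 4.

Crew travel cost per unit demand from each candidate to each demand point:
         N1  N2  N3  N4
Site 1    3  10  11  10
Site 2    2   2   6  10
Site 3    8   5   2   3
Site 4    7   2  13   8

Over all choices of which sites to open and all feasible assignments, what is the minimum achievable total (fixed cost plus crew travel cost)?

Open {Site 2, Site 3}; cheapest assignment that respects the capacities:
  Site 2 (cap 12, load 9): N1, N2 — cost 4×2 + 5×2 = 18
  Site 3 (cap 16, load 16): N3, N4 — cost 12×2 + 4×3 = 36
  Shipping 54, fixed 88 → total 142.
  Any other capacity-feasible assignment to {Site 2, Site 3} ships for at least 54.
Compare {Site 3, Site 4}: its best feasible assignment gives total 154.
Compare {Site 1, Site 3}: its best feasible assignment gives total 167.
Every other set of open sites that can feasibly serve all demand totals ≥ 154 even under its best assignment. Minimum: 142.

142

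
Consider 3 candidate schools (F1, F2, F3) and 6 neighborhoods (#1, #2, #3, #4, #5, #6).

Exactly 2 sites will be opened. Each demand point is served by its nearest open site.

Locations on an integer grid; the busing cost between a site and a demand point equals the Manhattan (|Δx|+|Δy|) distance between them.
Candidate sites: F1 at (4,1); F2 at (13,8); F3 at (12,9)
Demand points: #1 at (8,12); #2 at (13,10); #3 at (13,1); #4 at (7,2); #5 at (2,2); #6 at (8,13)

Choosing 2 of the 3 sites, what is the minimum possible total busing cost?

Open {F1, F3}.
  #1→F3 7, #2→F3 2, #3→F1 9, #4→F1 4, #5→F1 3, #6→F3 8  ⇒ total 33.
Compare {F1, F2}: total 35.
Compare {F2, F3}: total 53.

33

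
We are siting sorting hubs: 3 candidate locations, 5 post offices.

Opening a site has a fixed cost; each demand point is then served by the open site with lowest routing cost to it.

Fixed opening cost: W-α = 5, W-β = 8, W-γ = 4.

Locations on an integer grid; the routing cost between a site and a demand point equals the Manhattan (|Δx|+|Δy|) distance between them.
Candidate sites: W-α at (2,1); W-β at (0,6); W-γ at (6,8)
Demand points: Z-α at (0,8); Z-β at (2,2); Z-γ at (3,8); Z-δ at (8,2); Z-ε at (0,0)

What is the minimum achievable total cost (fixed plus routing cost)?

29

Open {W-α, W-γ}: assign each demand point to its cheapest open site.
  Z-α→W-γ 6, Z-β→W-α 1, Z-γ→W-γ 3, Z-δ→W-α 7, Z-ε→W-α 3
  routing cost 20, fixed 9 → total 29.
Compare {W-α, W-β}: routing cost 18 + fixed 13 = 31.
Compare {W-α}: routing cost 28 + fixed 5 = 33.
Compare {W-α, W-β, W-γ}: routing cost 16 + fixed 17 = 33.
All other subsets cost ≥ 31. Minimum total cost: 29.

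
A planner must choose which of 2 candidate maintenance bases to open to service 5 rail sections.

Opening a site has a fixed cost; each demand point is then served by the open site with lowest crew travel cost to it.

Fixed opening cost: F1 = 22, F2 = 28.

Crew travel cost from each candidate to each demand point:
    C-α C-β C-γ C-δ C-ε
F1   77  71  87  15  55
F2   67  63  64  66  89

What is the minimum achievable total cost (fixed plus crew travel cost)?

314

Open {F1, F2}: assign each demand point to its cheapest open site.
  C-α→F2 67, C-β→F2 63, C-γ→F2 64, C-δ→F1 15, C-ε→F1 55
  crew travel cost 264, fixed 50 → total 314.
Compare {F1}: crew travel cost 305 + fixed 22 = 327.
Compare {F2}: crew travel cost 349 + fixed 28 = 377.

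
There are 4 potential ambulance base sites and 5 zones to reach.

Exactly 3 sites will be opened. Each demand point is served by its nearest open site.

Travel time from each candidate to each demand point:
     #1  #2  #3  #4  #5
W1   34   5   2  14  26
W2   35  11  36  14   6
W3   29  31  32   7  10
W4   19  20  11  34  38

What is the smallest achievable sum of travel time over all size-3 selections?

Open {W1, W3, W4}.
  #1→W4 19, #2→W1 5, #3→W1 2, #4→W3 7, #5→W3 10  ⇒ total 43.
Compare {W1, W2, W4}: total 46.
Compare {W1, W2, W3}: total 49.
No size-3 selection does better; minimum is 43.

43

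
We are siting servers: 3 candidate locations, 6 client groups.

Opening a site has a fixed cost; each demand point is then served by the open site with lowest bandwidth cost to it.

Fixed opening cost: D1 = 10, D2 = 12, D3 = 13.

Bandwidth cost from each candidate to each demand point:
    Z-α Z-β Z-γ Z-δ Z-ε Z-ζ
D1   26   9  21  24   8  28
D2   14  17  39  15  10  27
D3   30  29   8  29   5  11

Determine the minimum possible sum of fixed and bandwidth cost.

Open {D2, D3}: assign each demand point to its cheapest open site.
  Z-α→D2 14, Z-β→D2 17, Z-γ→D3 8, Z-δ→D2 15, Z-ε→D3 5, Z-ζ→D3 11
  bandwidth cost 70, fixed 25 → total 95.
Compare {D1, D2, D3}: bandwidth cost 62 + fixed 35 = 97.
Compare {D1, D3}: bandwidth cost 83 + fixed 23 = 106.
Compare {D1, D2}: bandwidth cost 94 + fixed 22 = 116.
All other subsets cost ≥ 97. Minimum total cost: 95.

95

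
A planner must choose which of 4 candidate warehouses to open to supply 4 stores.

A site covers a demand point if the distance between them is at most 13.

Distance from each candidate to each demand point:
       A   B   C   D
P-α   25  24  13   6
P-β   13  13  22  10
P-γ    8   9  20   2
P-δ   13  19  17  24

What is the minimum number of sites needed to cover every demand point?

2

Coverage sets (demand points within 13 of each site):
  P-α: {C, D}
  P-β: {A, B, D}
  P-γ: {A, B, D}
  P-δ: {A}
No single site covers all 4 demand points.
But {P-α, P-β} covers everything, so the minimum is 2.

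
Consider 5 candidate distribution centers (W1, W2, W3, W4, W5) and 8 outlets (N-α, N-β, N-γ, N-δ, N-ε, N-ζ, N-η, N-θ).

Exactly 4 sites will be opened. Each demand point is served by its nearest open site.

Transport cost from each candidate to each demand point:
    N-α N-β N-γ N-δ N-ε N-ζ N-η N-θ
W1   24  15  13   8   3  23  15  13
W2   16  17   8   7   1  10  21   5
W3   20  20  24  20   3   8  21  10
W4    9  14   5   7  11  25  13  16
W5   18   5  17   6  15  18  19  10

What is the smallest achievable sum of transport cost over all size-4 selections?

Open {W2, W3, W4, W5}.
  N-α→W4 9, N-β→W5 5, N-γ→W4 5, N-δ→W5 6, N-ε→W2 1, N-ζ→W3 8, N-η→W4 13, N-θ→W2 5  ⇒ total 52.
Compare {W1, W2, W4, W5}: total 54.
Compare {W1, W3, W4, W5}: total 59.
No size-4 selection does better; minimum is 52.

52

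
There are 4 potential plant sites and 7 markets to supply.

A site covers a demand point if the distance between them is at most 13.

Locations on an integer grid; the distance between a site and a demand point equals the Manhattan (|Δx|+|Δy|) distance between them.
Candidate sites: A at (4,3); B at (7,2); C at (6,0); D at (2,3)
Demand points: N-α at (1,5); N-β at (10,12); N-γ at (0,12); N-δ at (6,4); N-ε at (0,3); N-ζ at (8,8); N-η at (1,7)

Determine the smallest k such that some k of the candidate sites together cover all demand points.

Coverage sets (demand points within 13 of each site):
  A: {N-α, N-γ, N-δ, N-ε, N-ζ, N-η}
  B: {N-α, N-β, N-δ, N-ε, N-ζ, N-η}
  C: {N-α, N-δ, N-ε, N-ζ, N-η}
  D: {N-α, N-γ, N-δ, N-ε, N-ζ, N-η}
No single site covers all 7 demand points.
But {A, B} covers everything, so the minimum is 2.

2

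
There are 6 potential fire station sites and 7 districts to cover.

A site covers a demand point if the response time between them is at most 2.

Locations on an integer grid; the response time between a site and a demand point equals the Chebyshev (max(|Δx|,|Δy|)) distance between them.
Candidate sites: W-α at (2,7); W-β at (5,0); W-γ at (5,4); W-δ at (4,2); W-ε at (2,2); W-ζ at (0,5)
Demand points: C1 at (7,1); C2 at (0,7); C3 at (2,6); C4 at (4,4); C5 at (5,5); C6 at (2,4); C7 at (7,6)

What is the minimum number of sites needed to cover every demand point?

3

Coverage sets (demand points within 2 of each site):
  W-α: {C2, C3}
  W-β: {C1}
  W-γ: {C4, C5, C7}
  W-δ: {C4, C6}
  W-ε: {C4, C6}
  W-ζ: {C2, C3, C6}
No 2 sites suffice: every size-2 union leaves at least one demand point uncovered.
But {W-β, W-γ, W-ζ} covers everything, so the minimum is 3.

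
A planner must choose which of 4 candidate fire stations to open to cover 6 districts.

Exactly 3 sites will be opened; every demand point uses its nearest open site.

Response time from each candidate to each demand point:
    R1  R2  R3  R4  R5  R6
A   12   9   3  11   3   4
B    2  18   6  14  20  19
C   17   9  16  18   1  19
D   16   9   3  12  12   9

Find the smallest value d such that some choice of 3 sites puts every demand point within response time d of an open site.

11

Open {A, B, C}.
  Farthest demand point is R4 at response time 11 (to A); all others are ≤ 11.
With {A, B, D} the worst case is 11.
With {A, C, D} the worst case is 12.
No size-3 selection achieves below 11.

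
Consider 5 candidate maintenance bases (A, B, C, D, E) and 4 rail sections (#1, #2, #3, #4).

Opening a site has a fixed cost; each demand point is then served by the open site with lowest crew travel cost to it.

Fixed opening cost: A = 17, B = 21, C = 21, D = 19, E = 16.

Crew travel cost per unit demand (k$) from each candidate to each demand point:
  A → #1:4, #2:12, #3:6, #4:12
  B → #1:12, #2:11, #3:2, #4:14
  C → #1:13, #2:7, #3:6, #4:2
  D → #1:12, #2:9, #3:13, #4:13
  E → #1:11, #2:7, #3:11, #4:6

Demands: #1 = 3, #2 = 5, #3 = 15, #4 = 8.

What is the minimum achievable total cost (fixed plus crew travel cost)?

152

Open {A, B, C}: assign each demand point to its cheapest open site.
  #1→A 3×4=12, #2→C 5×7=35, #3→B 15×2=30, #4→C 8×2=16
  crew travel cost 93, fixed 59 → total 152.
Compare {B, C}: crew travel cost 117 + fixed 42 = 159.
Compare {A, B, C, E}: crew travel cost 93 + fixed 75 = 168.
Compare {A, B, C, D}: crew travel cost 93 + fixed 78 = 171.
All other subsets cost ≥ 159. Minimum total cost: 152.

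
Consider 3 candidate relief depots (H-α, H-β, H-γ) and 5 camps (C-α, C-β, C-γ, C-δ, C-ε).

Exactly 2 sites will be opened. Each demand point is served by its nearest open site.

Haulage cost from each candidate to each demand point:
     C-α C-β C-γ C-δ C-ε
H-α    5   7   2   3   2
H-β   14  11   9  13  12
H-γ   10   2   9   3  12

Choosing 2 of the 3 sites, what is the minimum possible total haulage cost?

Open {H-α, H-γ}.
  C-α→H-α 5, C-β→H-γ 2, C-γ→H-α 2, C-δ→H-α 3, C-ε→H-α 2  ⇒ total 14.
Compare {H-α, H-β}: total 19.
Compare {H-β, H-γ}: total 36.

14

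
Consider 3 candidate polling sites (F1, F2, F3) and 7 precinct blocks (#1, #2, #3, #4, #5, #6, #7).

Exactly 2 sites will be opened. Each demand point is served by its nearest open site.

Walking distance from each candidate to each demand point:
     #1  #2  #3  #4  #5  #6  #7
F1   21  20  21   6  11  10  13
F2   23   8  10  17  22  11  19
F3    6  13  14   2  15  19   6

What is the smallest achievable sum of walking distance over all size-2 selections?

58

Open {F2, F3}.
  #1→F3 6, #2→F2 8, #3→F2 10, #4→F3 2, #5→F3 15, #6→F2 11, #7→F3 6  ⇒ total 58.
Compare {F1, F3}: total 62.
Compare {F1, F2}: total 79.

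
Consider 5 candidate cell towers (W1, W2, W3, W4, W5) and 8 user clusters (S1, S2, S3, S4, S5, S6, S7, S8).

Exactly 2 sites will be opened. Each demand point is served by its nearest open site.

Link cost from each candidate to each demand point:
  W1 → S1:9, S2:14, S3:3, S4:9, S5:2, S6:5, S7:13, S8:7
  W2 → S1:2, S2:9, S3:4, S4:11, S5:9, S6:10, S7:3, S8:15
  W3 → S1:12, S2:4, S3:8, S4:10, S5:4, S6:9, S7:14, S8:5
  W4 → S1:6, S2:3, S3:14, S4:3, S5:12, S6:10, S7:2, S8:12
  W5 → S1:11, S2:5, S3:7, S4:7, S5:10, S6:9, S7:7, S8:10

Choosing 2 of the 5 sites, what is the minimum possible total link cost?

Open {W1, W4}.
  S1→W4 6, S2→W4 3, S3→W1 3, S4→W4 3, S5→W1 2, S6→W1 5, S7→W4 2, S8→W1 7  ⇒ total 31.
Compare {W1, W2}: total 40.
Compare {W3, W4}: total 40.
No size-2 selection does better; minimum is 31.

31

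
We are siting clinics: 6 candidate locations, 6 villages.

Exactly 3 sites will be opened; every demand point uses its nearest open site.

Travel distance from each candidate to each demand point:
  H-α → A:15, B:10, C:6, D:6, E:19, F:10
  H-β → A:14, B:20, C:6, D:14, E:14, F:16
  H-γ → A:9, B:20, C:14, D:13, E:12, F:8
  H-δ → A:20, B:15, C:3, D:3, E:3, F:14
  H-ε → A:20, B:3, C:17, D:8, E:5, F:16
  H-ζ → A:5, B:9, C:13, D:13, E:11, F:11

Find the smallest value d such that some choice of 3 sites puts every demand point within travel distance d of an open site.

9

Open {H-α, H-γ, H-ε}.
  Farthest demand point is A at travel distance 9 (to H-γ); all others are ≤ 9.
With {H-β, H-γ, H-ε} the worst case is 9.
With {H-γ, H-δ, H-ε} the worst case is 9.
No size-3 selection achieves below 9.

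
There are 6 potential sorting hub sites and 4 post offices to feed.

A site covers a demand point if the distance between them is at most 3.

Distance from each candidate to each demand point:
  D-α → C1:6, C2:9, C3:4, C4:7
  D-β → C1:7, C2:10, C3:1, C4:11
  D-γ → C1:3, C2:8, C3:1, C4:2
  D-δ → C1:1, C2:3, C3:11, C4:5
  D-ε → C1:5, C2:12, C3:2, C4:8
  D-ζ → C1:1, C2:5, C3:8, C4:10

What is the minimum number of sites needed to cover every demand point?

2

Coverage sets (demand points within 3 of each site):
  D-α: {}
  D-β: {C3}
  D-γ: {C1, C3, C4}
  D-δ: {C1, C2}
  D-ε: {C3}
  D-ζ: {C1}
No single site covers all 4 demand points.
But {D-γ, D-δ} covers everything, so the minimum is 2.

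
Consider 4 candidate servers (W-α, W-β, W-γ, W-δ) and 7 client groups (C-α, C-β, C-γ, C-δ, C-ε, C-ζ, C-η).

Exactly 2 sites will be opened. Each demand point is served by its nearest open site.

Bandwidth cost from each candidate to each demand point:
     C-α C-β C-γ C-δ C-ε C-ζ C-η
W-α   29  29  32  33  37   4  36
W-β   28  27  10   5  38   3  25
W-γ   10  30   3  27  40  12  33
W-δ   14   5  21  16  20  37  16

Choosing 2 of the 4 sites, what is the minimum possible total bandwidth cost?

73

Open {W-β, W-δ}.
  C-α→W-δ 14, C-β→W-δ 5, C-γ→W-β 10, C-δ→W-β 5, C-ε→W-δ 20, C-ζ→W-β 3, C-η→W-δ 16  ⇒ total 73.
Compare {W-γ, W-δ}: total 82.
Compare {W-α, W-δ}: total 96.
No size-2 selection does better; minimum is 73.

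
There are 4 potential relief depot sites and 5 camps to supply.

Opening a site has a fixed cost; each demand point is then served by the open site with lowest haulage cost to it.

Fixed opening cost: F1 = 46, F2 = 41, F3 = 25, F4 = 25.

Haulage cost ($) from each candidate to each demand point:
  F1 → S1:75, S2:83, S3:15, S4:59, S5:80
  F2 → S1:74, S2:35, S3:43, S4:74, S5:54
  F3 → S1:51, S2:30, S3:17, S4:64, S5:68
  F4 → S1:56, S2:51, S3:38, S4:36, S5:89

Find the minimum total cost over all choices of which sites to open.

Open {F3, F4}: assign each demand point to its cheapest open site.
  S1→F3 51, S2→F3 30, S3→F3 17, S4→F4 36, S5→F3 68
  haulage cost 202, fixed 50 → total 252.
Compare {F3}: haulage cost 230 + fixed 25 = 255.
Compare {F2, F3, F4}: haulage cost 188 + fixed 91 = 279.
Compare {F2, F3}: haulage cost 216 + fixed 66 = 282.
All other subsets cost ≥ 255. Minimum total cost: 252.

252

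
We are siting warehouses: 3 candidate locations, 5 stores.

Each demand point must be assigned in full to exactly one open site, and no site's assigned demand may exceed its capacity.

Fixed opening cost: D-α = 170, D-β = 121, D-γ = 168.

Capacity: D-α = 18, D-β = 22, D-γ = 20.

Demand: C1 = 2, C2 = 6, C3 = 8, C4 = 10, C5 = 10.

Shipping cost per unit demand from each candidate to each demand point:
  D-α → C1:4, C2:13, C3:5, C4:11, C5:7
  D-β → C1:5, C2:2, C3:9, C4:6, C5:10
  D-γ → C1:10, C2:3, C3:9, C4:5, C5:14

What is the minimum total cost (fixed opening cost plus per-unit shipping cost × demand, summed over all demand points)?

Open {D-α, D-β}; cheapest assignment that respects the capacities:
  D-α (cap 18, load 18): C3, C5 — cost 8×5 + 10×7 = 110
  D-β (cap 22, load 18): C1, C2, C4 — cost 2×5 + 6×2 + 10×6 = 82
  Shipping 192, fixed 291 → total 483.
  Any other capacity-feasible assignment to {D-α, D-β} ships for at least 192.
Compare {D-β, D-γ}: its best feasible assignment gives total 533.
Compare {D-α, D-γ}: its best feasible assignment gives total 536.
Every other set of open sites that can feasibly serve all demand totals ≥ 533 even under its best assignment. Minimum: 483.

483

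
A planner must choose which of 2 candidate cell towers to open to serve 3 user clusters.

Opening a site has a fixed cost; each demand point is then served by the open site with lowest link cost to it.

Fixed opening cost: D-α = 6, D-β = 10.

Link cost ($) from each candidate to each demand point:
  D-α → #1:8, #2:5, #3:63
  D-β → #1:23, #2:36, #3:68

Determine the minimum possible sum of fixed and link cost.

Open {D-α}: assign each demand point to its cheapest open site.
  #1→D-α 8, #2→D-α 5, #3→D-α 63
  link cost 76, fixed 6 → total 82.
Compare {D-α, D-β}: link cost 76 + fixed 16 = 92.
Compare {D-β}: link cost 127 + fixed 10 = 137.

82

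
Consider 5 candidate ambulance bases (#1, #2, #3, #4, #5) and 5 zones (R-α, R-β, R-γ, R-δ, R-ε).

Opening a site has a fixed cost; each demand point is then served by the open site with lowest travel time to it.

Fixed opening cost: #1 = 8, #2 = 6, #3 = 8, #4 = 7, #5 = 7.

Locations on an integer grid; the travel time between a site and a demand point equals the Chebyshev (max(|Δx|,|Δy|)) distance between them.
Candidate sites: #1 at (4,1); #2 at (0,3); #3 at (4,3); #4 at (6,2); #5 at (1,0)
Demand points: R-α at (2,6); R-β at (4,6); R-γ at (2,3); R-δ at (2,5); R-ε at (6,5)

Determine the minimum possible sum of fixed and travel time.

20

Open {#3}: assign each demand point to its cheapest open site.
  R-α→#3 3, R-β→#3 3, R-γ→#3 2, R-δ→#3 2, R-ε→#3 2
  travel time 12, fixed 8 → total 20.
Compare {#2}: travel time 17 + fixed 6 = 23.
Compare {#4}: travel time 19 + fixed 7 = 26.
Compare {#2, #3}: travel time 12 + fixed 14 = 26.
All other subsets cost ≥ 23. Minimum total cost: 20.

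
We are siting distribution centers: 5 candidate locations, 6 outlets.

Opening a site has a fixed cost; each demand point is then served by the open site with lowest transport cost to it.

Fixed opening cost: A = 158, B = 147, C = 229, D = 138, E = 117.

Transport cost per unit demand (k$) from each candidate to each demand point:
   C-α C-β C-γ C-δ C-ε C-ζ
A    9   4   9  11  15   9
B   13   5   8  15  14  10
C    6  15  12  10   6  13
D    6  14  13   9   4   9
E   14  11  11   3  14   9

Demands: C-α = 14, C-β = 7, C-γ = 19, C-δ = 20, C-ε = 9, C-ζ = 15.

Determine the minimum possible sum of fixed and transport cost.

856

Open {D, E}: assign each demand point to its cheapest open site.
  C-α→D 14×6=84, C-β→E 7×11=77, C-γ→E 19×11=209, C-δ→E 20×3=60, C-ε→D 9×4=36, C-ζ→D 15×9=135
  transport cost 601, fixed 255 → total 856.
Compare {B, D, E}: transport cost 502 + fixed 402 = 904.
Compare {B, D}: transport cost 622 + fixed 285 = 907.
Compare {D}: transport cost 780 + fixed 138 = 918.
All other subsets cost ≥ 904. Minimum total cost: 856.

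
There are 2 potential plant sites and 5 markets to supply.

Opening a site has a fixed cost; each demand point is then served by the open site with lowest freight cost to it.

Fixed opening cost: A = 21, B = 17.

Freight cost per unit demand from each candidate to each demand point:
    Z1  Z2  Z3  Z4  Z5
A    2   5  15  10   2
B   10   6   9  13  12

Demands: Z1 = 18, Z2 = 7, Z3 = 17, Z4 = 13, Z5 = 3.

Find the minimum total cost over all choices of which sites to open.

398

Open {A, B}: assign each demand point to its cheapest open site.
  Z1→A 18×2=36, Z2→A 7×5=35, Z3→B 17×9=153, Z4→A 13×10=130, Z5→A 3×2=6
  freight cost 360, fixed 38 → total 398.
Compare {A}: freight cost 462 + fixed 21 = 483.
Compare {B}: freight cost 580 + fixed 17 = 597.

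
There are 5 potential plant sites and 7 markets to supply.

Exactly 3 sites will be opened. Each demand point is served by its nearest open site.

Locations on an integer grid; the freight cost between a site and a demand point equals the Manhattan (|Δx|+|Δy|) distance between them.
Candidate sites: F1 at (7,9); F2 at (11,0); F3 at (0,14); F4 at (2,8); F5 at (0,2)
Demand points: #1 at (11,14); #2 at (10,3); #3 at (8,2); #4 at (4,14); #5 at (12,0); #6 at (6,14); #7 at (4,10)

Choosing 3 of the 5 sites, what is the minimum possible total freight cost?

Open {F1, F2, F3}.
  #1→F1 9, #2→F2 4, #3→F2 5, #4→F3 4, #5→F2 1, #6→F1 6, #7→F1 4  ⇒ total 33.
Compare {F2, F3, F4}: total 35.
Compare {F1, F2, F4}: total 37.
No size-3 selection does better; minimum is 33.

33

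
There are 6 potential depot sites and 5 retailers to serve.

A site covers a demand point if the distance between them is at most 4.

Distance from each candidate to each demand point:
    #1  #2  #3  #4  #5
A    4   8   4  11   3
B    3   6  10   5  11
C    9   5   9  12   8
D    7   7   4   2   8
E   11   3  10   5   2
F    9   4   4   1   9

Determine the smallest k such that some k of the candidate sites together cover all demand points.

Coverage sets (demand points within 4 of each site):
  A: {#1, #3, #5}
  B: {#1}
  C: {}
  D: {#3, #4}
  E: {#2, #5}
  F: {#2, #3, #4}
No single site covers all 5 demand points.
But {A, F} covers everything, so the minimum is 2.

2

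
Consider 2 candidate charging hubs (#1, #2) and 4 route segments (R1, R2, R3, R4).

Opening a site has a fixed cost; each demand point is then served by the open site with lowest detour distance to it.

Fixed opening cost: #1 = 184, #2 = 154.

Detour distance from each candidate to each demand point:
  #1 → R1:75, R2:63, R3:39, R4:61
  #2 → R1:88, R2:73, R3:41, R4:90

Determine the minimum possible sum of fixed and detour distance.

422

Open {#1}: assign each demand point to its cheapest open site.
  R1→#1 75, R2→#1 63, R3→#1 39, R4→#1 61
  detour distance 238, fixed 184 → total 422.
Compare {#2}: detour distance 292 + fixed 154 = 446.
Compare {#1, #2}: detour distance 238 + fixed 338 = 576.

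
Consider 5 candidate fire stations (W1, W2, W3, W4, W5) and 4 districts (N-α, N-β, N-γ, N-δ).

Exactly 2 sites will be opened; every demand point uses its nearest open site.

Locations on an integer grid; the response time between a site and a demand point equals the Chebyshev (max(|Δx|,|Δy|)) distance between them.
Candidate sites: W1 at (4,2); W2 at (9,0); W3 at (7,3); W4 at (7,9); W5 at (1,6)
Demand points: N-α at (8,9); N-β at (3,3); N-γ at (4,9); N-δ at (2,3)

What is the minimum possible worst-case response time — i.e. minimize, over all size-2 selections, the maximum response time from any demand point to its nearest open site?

Open {W1, W4}.
  Farthest demand point is N-γ at response time 3 (to W4); all others are ≤ 3.
With {W4, W5} the worst case is 3.
With {W3, W4} the worst case is 5.
No size-2 selection achieves below 3.

3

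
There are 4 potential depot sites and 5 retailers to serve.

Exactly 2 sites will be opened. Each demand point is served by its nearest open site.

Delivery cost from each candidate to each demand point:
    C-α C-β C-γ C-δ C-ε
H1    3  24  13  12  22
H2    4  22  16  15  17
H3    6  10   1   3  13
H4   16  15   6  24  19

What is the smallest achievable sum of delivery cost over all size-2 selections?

30

Open {H1, H3}.
  C-α→H1 3, C-β→H3 10, C-γ→H3 1, C-δ→H3 3, C-ε→H3 13  ⇒ total 30.
Compare {H2, H3}: total 31.
Compare {H3, H4}: total 33.
No size-2 selection does better; minimum is 30.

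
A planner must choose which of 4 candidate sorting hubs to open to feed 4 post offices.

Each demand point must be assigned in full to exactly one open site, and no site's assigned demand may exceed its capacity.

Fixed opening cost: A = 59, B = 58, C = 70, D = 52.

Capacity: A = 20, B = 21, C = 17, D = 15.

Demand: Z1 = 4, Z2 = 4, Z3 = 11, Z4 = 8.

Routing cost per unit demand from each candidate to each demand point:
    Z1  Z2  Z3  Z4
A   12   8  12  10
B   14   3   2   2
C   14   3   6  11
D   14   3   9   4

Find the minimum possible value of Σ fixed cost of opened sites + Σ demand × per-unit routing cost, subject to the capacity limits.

Open {B, D}; cheapest assignment that respects the capacities:
  B (cap 21, load 19): Z3, Z4 — cost 11×2 + 8×2 = 38
  D (cap 15, load 8): Z1, Z2 — cost 4×14 + 4×3 = 68
  Shipping 106, fixed 110 → total 216.
  Any other capacity-feasible assignment to {B, D} ships for at least 106.
Compare {B, C}: its best feasible assignment gives total 234.
Compare {A, B}: its best feasible assignment gives total 235.
Every other set of open sites that can feasibly serve all demand totals ≥ 234 even under its best assignment. Minimum: 216.

216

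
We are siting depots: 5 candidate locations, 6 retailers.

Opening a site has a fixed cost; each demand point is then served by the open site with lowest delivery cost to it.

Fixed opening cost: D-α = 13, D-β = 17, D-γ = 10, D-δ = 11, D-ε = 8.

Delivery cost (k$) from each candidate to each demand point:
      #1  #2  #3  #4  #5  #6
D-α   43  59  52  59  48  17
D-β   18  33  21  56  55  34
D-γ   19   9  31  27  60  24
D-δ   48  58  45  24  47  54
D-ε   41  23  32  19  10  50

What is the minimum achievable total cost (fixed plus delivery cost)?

Open {D-γ, D-ε}: assign each demand point to its cheapest open site.
  #1→D-γ 19, #2→D-γ 9, #3→D-γ 31, #4→D-ε 19, #5→D-ε 10, #6→D-γ 24
  delivery cost 112, fixed 18 → total 130.
Compare {D-α, D-γ, D-ε}: delivery cost 105 + fixed 31 = 136.
Compare {D-β, D-γ, D-ε}: delivery cost 101 + fixed 35 = 136.
Compare {D-γ, D-δ, D-ε}: delivery cost 112 + fixed 29 = 141.
All other subsets cost ≥ 136. Minimum total cost: 130.

130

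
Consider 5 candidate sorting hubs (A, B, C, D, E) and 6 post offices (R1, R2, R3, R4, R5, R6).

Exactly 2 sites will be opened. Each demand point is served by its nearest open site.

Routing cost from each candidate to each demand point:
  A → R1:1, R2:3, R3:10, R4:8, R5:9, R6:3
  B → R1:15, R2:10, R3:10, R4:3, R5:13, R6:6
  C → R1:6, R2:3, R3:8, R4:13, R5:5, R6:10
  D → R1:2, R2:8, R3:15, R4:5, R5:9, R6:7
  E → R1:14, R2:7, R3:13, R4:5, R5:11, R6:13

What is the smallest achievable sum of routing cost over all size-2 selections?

Open {A, C}.
  R1→A 1, R2→A 3, R3→C 8, R4→A 8, R5→C 5, R6→A 3  ⇒ total 28.
Compare {A, B}: total 29.
Compare {C, D}: total 30.
No size-2 selection does better; minimum is 28.

28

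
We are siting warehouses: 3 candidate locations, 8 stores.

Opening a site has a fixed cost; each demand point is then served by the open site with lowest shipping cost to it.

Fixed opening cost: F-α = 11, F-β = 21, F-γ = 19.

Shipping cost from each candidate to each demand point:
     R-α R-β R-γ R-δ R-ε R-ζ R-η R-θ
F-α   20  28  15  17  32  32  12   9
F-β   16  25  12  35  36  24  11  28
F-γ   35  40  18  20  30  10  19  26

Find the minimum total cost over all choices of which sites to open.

171

Open {F-α, F-γ}: assign each demand point to its cheapest open site.
  R-α→F-α 20, R-β→F-α 28, R-γ→F-α 15, R-δ→F-α 17, R-ε→F-γ 30, R-ζ→F-γ 10, R-η→F-α 12, R-θ→F-α 9
  shipping cost 141, fixed 30 → total 171.
Compare {F-α}: shipping cost 165 + fixed 11 = 176.
Compare {F-α, F-β}: shipping cost 146 + fixed 32 = 178.
Compare {F-α, F-β, F-γ}: shipping cost 130 + fixed 51 = 181.
All other subsets cost ≥ 176. Minimum total cost: 171.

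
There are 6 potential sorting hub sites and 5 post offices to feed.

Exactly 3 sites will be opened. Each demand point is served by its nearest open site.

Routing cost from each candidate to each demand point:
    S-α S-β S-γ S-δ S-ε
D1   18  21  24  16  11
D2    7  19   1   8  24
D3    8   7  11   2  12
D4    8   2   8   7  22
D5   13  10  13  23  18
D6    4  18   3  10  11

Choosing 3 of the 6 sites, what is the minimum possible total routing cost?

Open {D3, D4, D6}.
  S-α→D6 4, S-β→D4 2, S-γ→D6 3, S-δ→D3 2, S-ε→D6 11  ⇒ total 22.
Compare {D2, D3, D4}: total 24.
Compare {D2, D3, D6}: total 25.
No size-3 selection does better; minimum is 22.

22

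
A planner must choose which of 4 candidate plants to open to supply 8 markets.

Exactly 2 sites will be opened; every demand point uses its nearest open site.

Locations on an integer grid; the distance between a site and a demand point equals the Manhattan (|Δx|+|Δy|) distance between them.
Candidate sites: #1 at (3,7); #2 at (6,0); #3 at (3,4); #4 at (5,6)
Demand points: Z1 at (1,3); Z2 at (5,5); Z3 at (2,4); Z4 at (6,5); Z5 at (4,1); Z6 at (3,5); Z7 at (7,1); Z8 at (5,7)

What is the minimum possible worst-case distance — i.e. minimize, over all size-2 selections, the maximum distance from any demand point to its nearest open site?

5

Open {#2, #3}.
  Farthest demand point is Z8 at distance 5 (to #3); all others are ≤ 5.
With {#1, #2} the worst case is 6.
With {#1, #3} the worst case is 7.
No size-2 selection achieves below 5.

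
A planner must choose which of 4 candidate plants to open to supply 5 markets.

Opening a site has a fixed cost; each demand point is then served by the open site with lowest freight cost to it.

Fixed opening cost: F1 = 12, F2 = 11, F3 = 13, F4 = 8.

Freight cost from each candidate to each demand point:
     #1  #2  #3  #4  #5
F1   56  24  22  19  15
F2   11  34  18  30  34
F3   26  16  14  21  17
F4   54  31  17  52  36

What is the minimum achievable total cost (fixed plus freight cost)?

Open {F2, F3}: assign each demand point to its cheapest open site.
  #1→F2 11, #2→F3 16, #3→F3 14, #4→F3 21, #5→F3 17
  freight cost 79, fixed 24 → total 103.
Compare {F3}: freight cost 94 + fixed 13 = 107.
Compare {F1, F2}: freight cost 87 + fixed 23 = 110.
Compare {F1, F2, F3}: freight cost 75 + fixed 36 = 111.
All other subsets cost ≥ 107. Minimum total cost: 103.

103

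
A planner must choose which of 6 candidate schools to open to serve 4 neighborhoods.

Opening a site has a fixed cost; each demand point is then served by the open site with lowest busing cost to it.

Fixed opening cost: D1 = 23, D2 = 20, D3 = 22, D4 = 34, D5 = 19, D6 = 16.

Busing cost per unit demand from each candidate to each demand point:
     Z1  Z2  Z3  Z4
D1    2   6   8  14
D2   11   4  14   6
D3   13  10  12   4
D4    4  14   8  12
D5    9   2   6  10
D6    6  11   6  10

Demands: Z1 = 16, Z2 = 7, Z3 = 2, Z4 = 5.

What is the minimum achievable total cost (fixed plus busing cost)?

142

Open {D1, D3, D5}: assign each demand point to its cheapest open site.
  Z1→D1 16×2=32, Z2→D5 7×2=14, Z3→D5 2×6=12, Z4→D3 5×4=20
  busing cost 78, fixed 64 → total 142.
Compare {D1, D2}: busing cost 106 + fixed 43 = 149.
Compare {D1, D5}: busing cost 108 + fixed 42 = 150.
Compare {D1, D2, D5}: busing cost 88 + fixed 62 = 150.
All other subsets cost ≥ 149. Minimum total cost: 142.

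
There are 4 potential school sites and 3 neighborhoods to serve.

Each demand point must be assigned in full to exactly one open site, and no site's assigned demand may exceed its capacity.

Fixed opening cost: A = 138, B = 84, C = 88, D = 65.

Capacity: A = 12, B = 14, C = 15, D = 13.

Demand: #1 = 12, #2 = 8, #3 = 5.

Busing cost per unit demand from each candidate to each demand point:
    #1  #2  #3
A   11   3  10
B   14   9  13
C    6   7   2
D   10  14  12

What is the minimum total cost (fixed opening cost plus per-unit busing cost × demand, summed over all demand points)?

339

Open {C, D}; cheapest assignment that respects the capacities:
  C (cap 15, load 13): #2, #3 — cost 8×7 + 5×2 = 66
  D (cap 13, load 12): #1 — cost 12×10 = 120
  Shipping 186, fixed 153 → total 339.
  Any other capacity-feasible assignment to {C, D} ships for at least 186.
Compare {B, C}: its best feasible assignment gives total 381.
Compare {B, D}: its best feasible assignment gives total 406.
Every other set of open sites that can feasibly serve all demand totals ≥ 381 even under its best assignment. Minimum: 339.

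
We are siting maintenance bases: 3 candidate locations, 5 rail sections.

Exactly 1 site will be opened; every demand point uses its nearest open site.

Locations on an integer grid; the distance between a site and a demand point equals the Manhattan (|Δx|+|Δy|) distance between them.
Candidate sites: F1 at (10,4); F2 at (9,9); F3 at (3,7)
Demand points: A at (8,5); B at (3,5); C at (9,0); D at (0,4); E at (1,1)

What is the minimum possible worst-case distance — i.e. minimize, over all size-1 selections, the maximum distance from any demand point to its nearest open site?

Open {F1}.
  Farthest demand point is E at distance 12 (to F1); all others are ≤ 12.
With {F3} the worst case is 13.
With {F2} the worst case is 16.
No size-1 selection achieves below 12.

12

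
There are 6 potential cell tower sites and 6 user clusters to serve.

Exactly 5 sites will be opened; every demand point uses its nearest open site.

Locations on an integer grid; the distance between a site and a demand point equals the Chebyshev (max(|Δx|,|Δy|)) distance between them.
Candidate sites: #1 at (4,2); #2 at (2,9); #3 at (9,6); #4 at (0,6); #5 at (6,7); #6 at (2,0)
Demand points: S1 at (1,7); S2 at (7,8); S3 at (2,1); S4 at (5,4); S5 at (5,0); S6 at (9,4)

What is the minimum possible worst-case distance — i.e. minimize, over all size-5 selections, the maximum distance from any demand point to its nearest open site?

2

Open {#1, #2, #3, #4, #5}.
  Farthest demand point is S3 at distance 2 (to #1); all others are ≤ 2.
With {#1, #2, #3, #4, #6} the worst case is 2.
With {#1, #2, #3, #5, #6} the worst case is 2.
No size-5 selection achieves below 2.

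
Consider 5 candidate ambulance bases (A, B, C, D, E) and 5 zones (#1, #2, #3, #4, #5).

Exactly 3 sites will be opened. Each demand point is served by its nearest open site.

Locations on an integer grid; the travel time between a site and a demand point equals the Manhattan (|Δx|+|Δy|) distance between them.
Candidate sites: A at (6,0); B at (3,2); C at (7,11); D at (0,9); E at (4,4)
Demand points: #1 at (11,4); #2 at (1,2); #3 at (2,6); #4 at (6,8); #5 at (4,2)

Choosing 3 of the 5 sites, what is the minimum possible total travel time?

Open {B, C, E}.
  #1→E 7, #2→B 2, #3→E 4, #4→C 4, #5→B 1  ⇒ total 18.
Compare {A, B, E}: total 20.
Compare {B, D, E}: total 20.
No size-3 selection does better; minimum is 18.

18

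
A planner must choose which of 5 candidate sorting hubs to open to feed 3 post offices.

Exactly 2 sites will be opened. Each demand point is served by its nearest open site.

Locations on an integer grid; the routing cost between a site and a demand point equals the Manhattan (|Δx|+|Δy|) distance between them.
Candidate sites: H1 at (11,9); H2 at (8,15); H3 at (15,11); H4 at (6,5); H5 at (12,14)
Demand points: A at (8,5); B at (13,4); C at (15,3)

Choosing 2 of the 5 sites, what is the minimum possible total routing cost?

18

Open {H3, H4}.
  A→H4 2, B→H4 8, C→H3 8  ⇒ total 18.
Compare {H1, H4}: total 19.
Compare {H2, H4}: total 21.
No size-2 selection does better; minimum is 18.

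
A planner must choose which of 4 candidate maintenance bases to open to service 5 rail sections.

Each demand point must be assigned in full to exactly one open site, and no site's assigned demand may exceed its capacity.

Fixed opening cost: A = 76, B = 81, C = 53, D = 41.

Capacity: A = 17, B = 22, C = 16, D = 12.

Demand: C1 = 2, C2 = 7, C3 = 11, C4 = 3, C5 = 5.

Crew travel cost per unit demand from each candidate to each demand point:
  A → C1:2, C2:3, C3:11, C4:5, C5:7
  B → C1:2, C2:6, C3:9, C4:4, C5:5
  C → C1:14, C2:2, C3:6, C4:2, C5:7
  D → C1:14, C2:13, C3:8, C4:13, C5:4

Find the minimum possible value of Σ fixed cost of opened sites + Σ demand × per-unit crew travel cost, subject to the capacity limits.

261

Open {A, C}; cheapest assignment that respects the capacities:
  A (cap 17, load 14): C1, C2, C5 — cost 2×2 + 7×3 + 5×7 = 60
  C (cap 16, load 14): C3, C4 — cost 11×6 + 3×2 = 72
  Shipping 132, fixed 129 → total 261.
  Any other capacity-feasible assignment to {A, C} ships for at least 132.
Compare {B, C}: its best feasible assignment gives total 277.
Compare {A, D}: its best feasible assignment gives total 280.
Every other set of open sites that can feasibly serve all demand totals ≥ 277 even under its best assignment. Minimum: 261.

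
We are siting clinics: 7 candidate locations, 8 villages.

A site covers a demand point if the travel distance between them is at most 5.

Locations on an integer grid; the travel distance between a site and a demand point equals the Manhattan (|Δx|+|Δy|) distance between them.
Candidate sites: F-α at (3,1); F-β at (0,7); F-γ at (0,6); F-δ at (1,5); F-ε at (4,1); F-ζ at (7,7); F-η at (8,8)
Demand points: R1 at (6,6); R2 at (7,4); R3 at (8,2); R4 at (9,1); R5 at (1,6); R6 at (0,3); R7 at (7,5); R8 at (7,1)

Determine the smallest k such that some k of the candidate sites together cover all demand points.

3

Coverage sets (demand points within 5 of each site):
  F-α: {R6, R8}
  F-β: {R5, R6}
  F-γ: {R5, R6}
  F-δ: {R5, R6}
  F-ε: {R3, R4, R8}
  F-ζ: {R1, R2, R7}
  F-η: {R1, R2, R7}
No 2 sites suffice: every size-2 union leaves at least one demand point uncovered.
But {F-β, F-ε, F-ζ} covers everything, so the minimum is 3.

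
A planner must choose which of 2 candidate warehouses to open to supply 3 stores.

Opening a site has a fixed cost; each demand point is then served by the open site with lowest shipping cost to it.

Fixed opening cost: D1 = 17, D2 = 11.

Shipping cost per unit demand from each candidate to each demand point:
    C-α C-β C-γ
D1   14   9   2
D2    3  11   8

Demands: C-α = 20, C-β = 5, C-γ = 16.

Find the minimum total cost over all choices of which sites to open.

165

Open {D1, D2}: assign each demand point to its cheapest open site.
  C-α→D2 20×3=60, C-β→D1 5×9=45, C-γ→D1 16×2=32
  shipping cost 137, fixed 28 → total 165.
Compare {D2}: shipping cost 243 + fixed 11 = 254.
Compare {D1}: shipping cost 357 + fixed 17 = 374.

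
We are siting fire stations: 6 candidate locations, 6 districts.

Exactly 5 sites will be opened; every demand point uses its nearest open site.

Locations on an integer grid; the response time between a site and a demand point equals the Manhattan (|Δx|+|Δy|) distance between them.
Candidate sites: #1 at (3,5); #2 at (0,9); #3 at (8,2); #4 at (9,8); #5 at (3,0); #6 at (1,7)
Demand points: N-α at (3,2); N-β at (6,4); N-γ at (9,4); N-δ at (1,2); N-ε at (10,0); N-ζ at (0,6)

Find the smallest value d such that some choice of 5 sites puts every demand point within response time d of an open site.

4

Open {#1, #2, #3, #4, #5}.
  Farthest demand point is N-β at response time 4 (to #1); all others are ≤ 4.
With {#1, #2, #3, #5, #6} the worst case is 4.
With {#1, #3, #4, #5, #6} the worst case is 4.
No size-5 selection achieves below 4.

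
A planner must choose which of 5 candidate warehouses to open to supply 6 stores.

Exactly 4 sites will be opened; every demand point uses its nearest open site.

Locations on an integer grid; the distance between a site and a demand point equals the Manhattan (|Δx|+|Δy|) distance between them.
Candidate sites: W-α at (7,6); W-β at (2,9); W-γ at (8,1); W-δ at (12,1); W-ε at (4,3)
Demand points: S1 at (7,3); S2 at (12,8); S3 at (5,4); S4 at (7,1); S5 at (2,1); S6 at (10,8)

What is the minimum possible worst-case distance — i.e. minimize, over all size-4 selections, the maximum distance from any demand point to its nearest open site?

Open {W-α, W-β, W-γ, W-δ}.
  Farthest demand point is S2 at distance 7 (to W-α); all others are ≤ 7.
With {W-α, W-β, W-γ, W-ε} the worst case is 7.
With {W-α, W-β, W-δ, W-ε} the worst case is 7.
No size-4 selection achieves below 7.

7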